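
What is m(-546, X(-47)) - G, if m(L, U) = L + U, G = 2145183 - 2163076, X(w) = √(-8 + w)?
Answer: 17347 + I*√55 ≈ 17347.0 + 7.4162*I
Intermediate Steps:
G = -17893
m(-546, X(-47)) - G = (-546 + √(-8 - 47)) - 1*(-17893) = (-546 + √(-55)) + 17893 = (-546 + I*√55) + 17893 = 17347 + I*√55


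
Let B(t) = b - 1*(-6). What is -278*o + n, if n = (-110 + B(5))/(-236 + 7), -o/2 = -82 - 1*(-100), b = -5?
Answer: 2291941/229 ≈ 10008.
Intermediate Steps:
o = -36 (o = -2*(-82 - 1*(-100)) = -2*(-82 + 100) = -2*18 = -36)
B(t) = 1 (B(t) = -5 - 1*(-6) = -5 + 6 = 1)
n = 109/229 (n = (-110 + 1)/(-236 + 7) = -109/(-229) = -109*(-1/229) = 109/229 ≈ 0.47598)
-278*o + n = -278*(-36) + 109/229 = 10008 + 109/229 = 2291941/229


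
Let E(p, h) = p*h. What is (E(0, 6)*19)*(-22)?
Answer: 0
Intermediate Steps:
E(p, h) = h*p
(E(0, 6)*19)*(-22) = ((6*0)*19)*(-22) = (0*19)*(-22) = 0*(-22) = 0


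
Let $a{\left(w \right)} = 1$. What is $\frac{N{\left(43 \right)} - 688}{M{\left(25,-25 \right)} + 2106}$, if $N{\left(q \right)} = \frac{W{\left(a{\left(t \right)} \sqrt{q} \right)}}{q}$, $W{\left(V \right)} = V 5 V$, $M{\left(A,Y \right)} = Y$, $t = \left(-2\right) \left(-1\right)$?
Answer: $- \frac{683}{2081} \approx -0.32821$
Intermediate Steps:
$t = 2$
$W{\left(V \right)} = 5 V^{2}$
$N{\left(q \right)} = 5$ ($N{\left(q \right)} = \frac{5 \left(1 \sqrt{q}\right)^{2}}{q} = \frac{5 \left(\sqrt{q}\right)^{2}}{q} = \frac{5 q}{q} = 5$)
$\frac{N{\left(43 \right)} - 688}{M{\left(25,-25 \right)} + 2106} = \frac{5 - 688}{-25 + 2106} = - \frac{683}{2081}$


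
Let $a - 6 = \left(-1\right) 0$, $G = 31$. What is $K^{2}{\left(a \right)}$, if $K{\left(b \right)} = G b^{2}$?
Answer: $1245456$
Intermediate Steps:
$a = 6$ ($a = 6 - 0 = 6 + 0 = 6$)
$K{\left(b \right)} = 31 b^{2}$
$K^{2}{\left(a \right)} = \left(31 \cdot 6^{2}\right)^{2} = \left(31 \cdot 36\right)^{2} = 1116^{2} = 1245456$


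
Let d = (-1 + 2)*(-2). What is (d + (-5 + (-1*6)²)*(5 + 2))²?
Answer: 46225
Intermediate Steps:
d = -2 (d = 1*(-2) = -2)
(d + (-5 + (-1*6)²)*(5 + 2))² = (-2 + (-5 + (-1*6)²)*(5 + 2))² = (-2 + (-5 + (-6)²)*7)² = (-2 + (-5 + 36)*7)² = (-2 + 31*7)² = (-2 + 217)² = 215² = 46225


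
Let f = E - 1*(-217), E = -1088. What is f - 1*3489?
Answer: -4360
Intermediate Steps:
f = -871 (f = -1088 - 1*(-217) = -1088 + 217 = -871)
f - 1*3489 = -871 - 1*3489 = -871 - 3489 = -4360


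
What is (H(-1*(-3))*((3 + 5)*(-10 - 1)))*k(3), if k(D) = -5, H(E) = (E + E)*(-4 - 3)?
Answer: -18480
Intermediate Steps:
H(E) = -14*E (H(E) = (2*E)*(-7) = -14*E)
(H(-1*(-3))*((3 + 5)*(-10 - 1)))*k(3) = ((-(-14)*(-3))*((3 + 5)*(-10 - 1)))*(-5) = ((-14*3)*(8*(-11)))*(-5) = -42*(-88)*(-5) = 3696*(-5) = -18480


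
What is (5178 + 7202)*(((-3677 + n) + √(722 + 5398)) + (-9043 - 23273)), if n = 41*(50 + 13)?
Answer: -413615800 + 74280*√170 ≈ -4.1265e+8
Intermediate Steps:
n = 2583 (n = 41*63 = 2583)
(5178 + 7202)*(((-3677 + n) + √(722 + 5398)) + (-9043 - 23273)) = (5178 + 7202)*(((-3677 + 2583) + √(722 + 5398)) + (-9043 - 23273)) = 12380*((-1094 + √6120) - 32316) = 12380*((-1094 + 6*√170) - 32316) = 12380*(-33410 + 6*√170) = -413615800 + 74280*√170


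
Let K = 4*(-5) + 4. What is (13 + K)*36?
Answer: -108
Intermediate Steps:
K = -16 (K = -20 + 4 = -16)
(13 + K)*36 = (13 - 16)*36 = -3*36 = -108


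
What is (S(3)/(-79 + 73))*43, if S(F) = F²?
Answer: -129/2 ≈ -64.500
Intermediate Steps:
(S(3)/(-79 + 73))*43 = (3²/(-79 + 73))*43 = (9/(-6))*43 = (9*(-⅙))*43 = -3/2*43 = -129/2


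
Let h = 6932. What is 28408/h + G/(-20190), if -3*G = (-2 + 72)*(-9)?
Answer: 4767515/1166309 ≈ 4.0877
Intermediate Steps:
G = 210 (G = -(-2 + 72)*(-9)/3 = -70*(-9)/3 = -⅓*(-630) = 210)
28408/h + G/(-20190) = 28408/6932 + 210/(-20190) = 28408*(1/6932) + 210*(-1/20190) = 7102/1733 - 7/673 = 4767515/1166309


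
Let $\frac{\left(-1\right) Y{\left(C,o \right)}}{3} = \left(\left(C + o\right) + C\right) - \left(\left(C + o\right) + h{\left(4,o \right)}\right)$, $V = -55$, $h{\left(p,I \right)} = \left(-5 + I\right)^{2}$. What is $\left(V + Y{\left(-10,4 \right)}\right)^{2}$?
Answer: $484$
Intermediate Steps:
$Y{\left(C,o \right)} = - 3 C + 3 \left(-5 + o\right)^{2}$ ($Y{\left(C,o \right)} = - 3 \left(\left(\left(C + o\right) + C\right) - \left(\left(C + o\right) + \left(-5 + o\right)^{2}\right)\right) = - 3 \left(\left(o + 2 C\right) - \left(C + o + \left(-5 + o\right)^{2}\right)\right) = - 3 \left(C - \left(-5 + o\right)^{2}\right) = - 3 C + 3 \left(-5 + o\right)^{2}$)
$\left(V + Y{\left(-10,4 \right)}\right)^{2} = \left(-55 + \left(\left(-3\right) \left(-10\right) + 3 \left(-5 + 4\right)^{2}\right)\right)^{2} = \left(-55 + \left(30 + 3 \left(-1\right)^{2}\right)\right)^{2} = \left(-55 + \left(30 + 3 \cdot 1\right)\right)^{2} = \left(-55 + \left(30 + 3\right)\right)^{2} = \left(-55 + 33\right)^{2} = \left(-22\right)^{2} = 484$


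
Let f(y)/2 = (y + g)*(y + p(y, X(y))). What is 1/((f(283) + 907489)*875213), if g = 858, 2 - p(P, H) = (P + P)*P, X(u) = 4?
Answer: -1/318549820130781 ≈ -3.1392e-15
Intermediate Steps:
p(P, H) = 2 - 2*P² (p(P, H) = 2 - (P + P)*P = 2 - 2*P*P = 2 - 2*P²)
f(y) = 2*(858 + y)*(2 + y - 2*y²) (f(y) = 2*((y + 858)*(y + (2 - 2*y²))) = 2*((858 + y)*(2 + y - 2*y²)) = 2*(858 + y)*(2 + y - 2*y²))
1/((f(283) + 907489)*875213) = 1/(((3432 - 3430*283² - 4*283³ + 1720*283) + 907489)*875213) = (1/875213)/((3432 - 3430*80089 - 4*22665187 + 486760) + 907489) = (1/875213)/((3432 - 274705270 - 90660748 + 486760) + 907489) = (1/875213)/(-364875826 + 907489) = (1/875213)/(-363968337) = -1/363968337*1/875213 = -1/318549820130781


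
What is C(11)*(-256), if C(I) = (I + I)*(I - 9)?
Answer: -11264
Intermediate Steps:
C(I) = 2*I*(-9 + I) (C(I) = (2*I)*(-9 + I) = 2*I*(-9 + I))
C(11)*(-256) = (2*11*(-9 + 11))*(-256) = (2*11*2)*(-256) = 44*(-256) = -11264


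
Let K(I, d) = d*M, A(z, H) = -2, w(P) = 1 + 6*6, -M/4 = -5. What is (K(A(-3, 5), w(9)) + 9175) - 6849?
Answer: 3066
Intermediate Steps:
M = 20 (M = -4*(-5) = 20)
w(P) = 37 (w(P) = 1 + 36 = 37)
K(I, d) = 20*d (K(I, d) = d*20 = 20*d)
(K(A(-3, 5), w(9)) + 9175) - 6849 = (20*37 + 9175) - 6849 = (740 + 9175) - 6849 = 9915 - 6849 = 3066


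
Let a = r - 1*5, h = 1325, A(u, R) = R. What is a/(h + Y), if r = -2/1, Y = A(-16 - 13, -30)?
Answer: -1/185 ≈ -0.0054054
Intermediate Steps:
Y = -30
r = -2 (r = -2*1 = -2)
a = -7 (a = -2 - 1*5 = -2 - 5 = -7)
a/(h + Y) = -7/(1325 - 30) = -7/1295 = -7*1/1295 = -1/185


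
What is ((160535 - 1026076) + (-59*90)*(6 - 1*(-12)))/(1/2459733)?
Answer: -2364101040693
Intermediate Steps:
((160535 - 1026076) + (-59*90)*(6 - 1*(-12)))/(1/2459733) = (-865541 - 5310*(6 + 12))/(1/2459733) = (-865541 - 5310*18)*2459733 = (-865541 - 95580)*2459733 = -961121*2459733 = -2364101040693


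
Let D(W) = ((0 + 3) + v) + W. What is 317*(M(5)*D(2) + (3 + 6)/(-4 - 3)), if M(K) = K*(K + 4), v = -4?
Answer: 97002/7 ≈ 13857.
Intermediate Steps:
D(W) = -1 + W (D(W) = ((0 + 3) - 4) + W = (3 - 4) + W = -1 + W)
M(K) = K*(4 + K)
317*(M(5)*D(2) + (3 + 6)/(-4 - 3)) = 317*((5*(4 + 5))*(-1 + 2) + (3 + 6)/(-4 - 3)) = 317*((5*9)*1 + 9/(-7)) = 317*(45*1 + 9*(-1/7)) = 317*(45 - 9/7) = 317*(306/7) = 97002/7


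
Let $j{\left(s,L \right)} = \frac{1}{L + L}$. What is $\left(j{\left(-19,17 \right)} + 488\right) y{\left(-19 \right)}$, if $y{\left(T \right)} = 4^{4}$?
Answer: $\frac{2123904}{17} \approx 1.2494 \cdot 10^{5}$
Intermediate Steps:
$j{\left(s,L \right)} = \frac{1}{2 L}$
$y{\left(T \right)} = 256$
$\left(j{\left(-19,17 \right)} + 488\right) y{\left(-19 \right)} = \left(\frac{1}{2 \cdot 17} + 488\right) 256 = \left(\frac{1}{2} \cdot \frac{1}{17} + 488\right) 256 = \left(\frac{1}{34} + 488\right) 256 = \frac{16593}{34} \cdot 256 = \frac{2123904}{17}$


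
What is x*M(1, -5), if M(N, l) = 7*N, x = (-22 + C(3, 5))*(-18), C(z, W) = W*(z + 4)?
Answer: -1638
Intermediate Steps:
C(z, W) = W*(4 + z)
x = -234 (x = (-22 + 5*(4 + 3))*(-18) = (-22 + 5*7)*(-18) = (-22 + 35)*(-18) = 13*(-18) = -234)
x*M(1, -5) = -1638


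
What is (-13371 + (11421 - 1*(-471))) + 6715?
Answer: 5236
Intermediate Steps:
(-13371 + (11421 - 1*(-471))) + 6715 = (-13371 + (11421 + 471)) + 6715 = (-13371 + 11892) + 6715 = -1479 + 6715 = 5236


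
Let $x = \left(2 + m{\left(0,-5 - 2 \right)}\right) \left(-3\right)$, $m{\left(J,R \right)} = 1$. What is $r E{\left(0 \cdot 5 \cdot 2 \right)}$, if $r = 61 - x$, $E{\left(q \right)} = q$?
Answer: $0$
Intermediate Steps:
$x = -9$ ($x = \left(2 + 1\right) \left(-3\right) = 3 \left(-3\right) = -9$)
$r = 70$ ($r = 61 - -9 = 61 + 9 = 70$)
$r E{\left(0 \cdot 5 \cdot 2 \right)} = 70 \cdot 0 \cdot 5 \cdot 2 = 70 \cdot 0 \cdot 2 = 70 \cdot 0 = 0$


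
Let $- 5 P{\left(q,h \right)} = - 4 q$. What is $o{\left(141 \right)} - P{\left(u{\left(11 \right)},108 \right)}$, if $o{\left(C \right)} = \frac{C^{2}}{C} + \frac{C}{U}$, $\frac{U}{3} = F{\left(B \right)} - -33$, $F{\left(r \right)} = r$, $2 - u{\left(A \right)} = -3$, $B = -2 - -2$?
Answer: $\frac{4568}{33} \approx 138.42$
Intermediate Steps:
$B = 0$ ($B = -2 + 2 = 0$)
$u{\left(A \right)} = 5$ ($u{\left(A \right)} = 2 - -3 = 2 + 3 = 5$)
$P{\left(q,h \right)} = \frac{4 q}{5}$ ($P{\left(q,h \right)} = - \frac{\left(-4\right) q}{5} = \frac{4 q}{5}$)
$U = 99$ ($U = 3 \left(0 - -33\right) = 3 \left(0 + 33\right) = 3 \cdot 33 = 99$)
$o{\left(C \right)} = \frac{100 C}{99}$ ($o{\left(C \right)} = \frac{C^{2}}{C} + \frac{C}{99} = C + C \frac{1}{99} = C + \frac{C}{99} = \frac{100 C}{99}$)
$o{\left(141 \right)} - P{\left(u{\left(11 \right)},108 \right)} = \frac{100}{99} \cdot 141 - \frac{4}{5} \cdot 5 = \frac{4700}{33} - 4 = \frac{4568}{33}$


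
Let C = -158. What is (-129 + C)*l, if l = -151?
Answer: 43337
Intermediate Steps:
(-129 + C)*l = (-129 - 158)*(-151) = -287*(-151) = 43337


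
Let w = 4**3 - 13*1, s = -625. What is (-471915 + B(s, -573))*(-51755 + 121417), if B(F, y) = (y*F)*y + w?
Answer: -14327905238718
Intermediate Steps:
w = 51 (w = 64 - 13 = 51)
B(F, y) = 51 + F*y**2 (B(F, y) = (y*F)*y + 51 = (F*y)*y + 51 = F*y**2 + 51 = 51 + F*y**2)
(-471915 + B(s, -573))*(-51755 + 121417) = (-471915 + (51 - 625*(-573)**2))*(-51755 + 121417) = (-471915 + (51 - 625*328329))*69662 = (-471915 + (51 - 205205625))*69662 = (-471915 - 205205574)*69662 = -205677489*69662 = -14327905238718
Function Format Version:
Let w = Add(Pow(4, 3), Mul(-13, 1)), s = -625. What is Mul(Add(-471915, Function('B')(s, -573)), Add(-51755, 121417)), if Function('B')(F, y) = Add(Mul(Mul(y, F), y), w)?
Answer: -14327905238718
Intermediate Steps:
w = 51 (w = Add(64, -13) = 51)
Function('B')(F, y) = Add(51, Mul(F, Pow(y, 2))) (Function('B')(F, y) = Add(Mul(Mul(y, F), y), 51) = Add(Mul(Mul(F, y), y), 51) = Add(Mul(F, Pow(y, 2)), 51) = Add(51, Mul(F, Pow(y, 2))))
Mul(Add(-471915, Function('B')(s, -573)), Add(-51755, 121417)) = Mul(Add(-471915, Add(51, Mul(-625, Pow(-573, 2)))), Add(-51755, 121417)) = Mul(Add(-471915, Add(51, Mul(-625, 328329))), 69662) = Mul(Add(-471915, Add(51, -205205625)), 69662) = Mul(Add(-471915, -205205574), 69662) = Mul(-205677489, 69662) = -14327905238718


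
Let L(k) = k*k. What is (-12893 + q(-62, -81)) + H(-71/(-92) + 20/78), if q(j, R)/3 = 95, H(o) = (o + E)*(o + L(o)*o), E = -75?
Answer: -2115494264657900123/165733284577536 ≈ -12764.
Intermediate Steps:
L(k) = k**2
H(o) = (-75 + o)*(o + o**3) (H(o) = (o - 75)*(o + o**2*o) = (-75 + o)*(o + o**3))
q(j, R) = 285 (q(j, R) = 3*95 = 285)
(-12893 + q(-62, -81)) + H(-71/(-92) + 20/78) = (-12893 + 285) + (-71/(-92) + 20/78)*(-75 + (-71/(-92) + 20/78) + (-71/(-92) + 20/78)**3 - 75*(-71/(-92) + 20/78)**2) = -12608 + (-71*(-1/92) + 20*(1/78))*(-75 + (-71*(-1/92) + 20*(1/78)) + (-71*(-1/92) + 20*(1/78))**3 - 75*(-71*(-1/92) + 20*(1/78))**2) = -12608 + (71/92 + 10/39)*(-75 + (71/92 + 10/39) + (71/92 + 10/39)**3 - 75*(71/92 + 10/39)**2) = -12608 + 3689*(-75 + 3689/3588 + (3689/3588)**3 - 75*(3689/3588)**2)/3588 = -12608 + 3689*(-75 + 3689/3588 + 50202571769/46190993472 - 75*13608721/12873744)/3588 = -12608 + 3689*(-75 + 3689/3588 + 50202571769/46190993472 - 340218025/4291248)/3588 = -12608 + (3689/3588)*(-7028737518115/46190993472) = -12608 - 25929012704326235/165733284577536 = -2115494264657900123/165733284577536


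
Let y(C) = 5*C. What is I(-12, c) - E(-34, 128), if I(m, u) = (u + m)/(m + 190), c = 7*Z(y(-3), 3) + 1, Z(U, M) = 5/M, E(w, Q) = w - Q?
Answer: 43255/267 ≈ 162.00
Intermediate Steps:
c = 38/3 (c = 7*(5/3) + 1 = 35/3 + 1 = 38/3 ≈ 12.667)
I(m, u) = (m + u)/(190 + m)
I(-12, c) - E(-34, 128) = (-12 + 38/3)/(190 - 12) - (-34 - 1*128) = (⅔)/178 - (-34 - 128) = (1/178)*(⅔) - 1*(-162) = 1/267 + 162 = 43255/267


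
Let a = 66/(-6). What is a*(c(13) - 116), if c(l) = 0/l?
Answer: 1276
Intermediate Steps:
c(l) = 0
a = -11 (a = 66*(-⅙) = -11)
a*(c(13) - 116) = -11*(0 - 116) = -11*(-116) = 1276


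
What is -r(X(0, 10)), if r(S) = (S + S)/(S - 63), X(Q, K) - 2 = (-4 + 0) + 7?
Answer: 5/29 ≈ 0.17241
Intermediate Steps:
X(Q, K) = 5 (X(Q, K) = 2 + ((-4 + 0) + 7) = 2 + (-4 + 7) = 2 + 3 = 5)
r(S) = 2*S/(-63 + S) (r(S) = (2*S)/(-63 + S) = 2*S/(-63 + S))
-r(X(0, 10)) = -2*5/(-63 + 5) = -2*5/(-58) = -2*5*(-1)/58 = -1*(-5/29) = 5/29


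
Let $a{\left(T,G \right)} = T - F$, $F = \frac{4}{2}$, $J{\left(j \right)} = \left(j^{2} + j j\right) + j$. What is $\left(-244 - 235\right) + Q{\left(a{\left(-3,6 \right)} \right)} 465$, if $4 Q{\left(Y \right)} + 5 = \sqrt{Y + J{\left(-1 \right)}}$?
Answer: $- \frac{4241}{4} + \frac{465 i}{2} \approx -1060.3 + 232.5 i$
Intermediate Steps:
$J{\left(j \right)} = j + 2 j^{2}$ ($J{\left(j \right)} = \left(j^{2} + j^{2}\right) + j = 2 j^{2} + j = j + 2 j^{2}$)
$F = 2$ ($F = 4 \cdot \frac{1}{2} = 2$)
$a{\left(T,G \right)} = -2 + T$ ($a{\left(T,G \right)} = T - 2 = -2 + T$)
$Q{\left(Y \right)} = - \frac{5}{4} + \frac{\sqrt{1 + Y}}{4}$ ($Q{\left(Y \right)} = - \frac{5}{4} + \frac{\sqrt{Y - \left(1 + 2 \left(-1\right)\right)}}{4} = - \frac{5}{4} + \frac{\sqrt{Y - \left(1 - 2\right)}}{4} = - \frac{5}{4} + \frac{\sqrt{Y - -1}}{4} = - \frac{5}{4} + \frac{\sqrt{Y + 1}}{4} = - \frac{5}{4} + \frac{\sqrt{1 + Y}}{4}$)
$\left(-244 - 235\right) + Q{\left(a{\left(-3,6 \right)} \right)} 465 = \left(-244 - 235\right) + \left(- \frac{5}{4} + \frac{\sqrt{1 - 5}}{4}\right) 465 = -479 + \left(- \frac{5}{4} + \frac{\sqrt{-4}}{4}\right) 465 = -479 + \left(- \frac{5}{4} + \frac{2 i}{4}\right) 465 = -479 + \left(- \frac{5}{4} + \frac{i}{2}\right) 465 = -479 - \left(\frac{2325}{4} - \frac{465 i}{2}\right) = - \frac{4241}{4} + \frac{465 i}{2}$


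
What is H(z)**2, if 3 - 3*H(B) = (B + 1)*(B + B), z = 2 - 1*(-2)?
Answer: 1369/9 ≈ 152.11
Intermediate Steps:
z = 4 (z = 2 + 2 = 4)
H(B) = 1 - 2*B*(1 + B)/3 (H(B) = 1 - (B + 1)*(B + B)/3 = 1 - (1 + B)*2*B/3 = 1 - 2*B*(1 + B)/3)
H(z)**2 = (1 - 2/3*4 - 2/3*4**2)**2 = (1 - 8/3 - 2/3*16)**2 = (1 - 8/3 - 32/3)**2 = (-37/3)**2 = 1369/9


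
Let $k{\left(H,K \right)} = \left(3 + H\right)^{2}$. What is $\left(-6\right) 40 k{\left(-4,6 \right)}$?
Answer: $-240$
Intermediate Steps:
$\left(-6\right) 40 k{\left(-4,6 \right)} = \left(-6\right) 40 \left(3 - 4\right)^{2} = - 240 \left(-1\right)^{2} = \left(-240\right) 1 = -240$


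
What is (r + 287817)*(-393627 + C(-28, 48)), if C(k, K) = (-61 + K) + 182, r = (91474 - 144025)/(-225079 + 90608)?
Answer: -15228041312993964/134471 ≈ -1.1324e+11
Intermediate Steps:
r = 52551/134471 (r = -52551/(-134471) = -52551*(-1/134471) = 52551/134471 ≈ 0.39080)
C(k, K) = 121 + K
(r + 287817)*(-393627 + C(-28, 48)) = (52551/134471 + 287817)*(-393627 + (121 + 48)) = 38703092358*(-393627 + 169)/134471 = (38703092358/134471)*(-393458) = -15228041312993964/134471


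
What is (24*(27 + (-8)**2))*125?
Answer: 273000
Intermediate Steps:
(24*(27 + (-8)**2))*125 = (24*(27 + 64))*125 = (24*91)*125 = 2184*125 = 273000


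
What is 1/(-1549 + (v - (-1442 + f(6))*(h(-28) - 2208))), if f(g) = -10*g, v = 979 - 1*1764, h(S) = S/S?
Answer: -1/3317248 ≈ -3.0145e-7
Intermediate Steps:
h(S) = 1
v = -785 (v = 979 - 1764 = -785)
1/(-1549 + (v - (-1442 + f(6))*(h(-28) - 2208))) = 1/(-1549 + (-785 - (-1442 - 10*6)*(1 - 2208))) = 1/(-1549 + (-785 - (-1442 - 60)*(-2207))) = 1/(-1549 + (-785 - (-1502)*(-2207))) = 1/(-1549 + (-785 - 1*3314914)) = 1/(-1549 + (-785 - 3314914)) = 1/(-1549 - 3315699) = 1/(-3317248) = -1/3317248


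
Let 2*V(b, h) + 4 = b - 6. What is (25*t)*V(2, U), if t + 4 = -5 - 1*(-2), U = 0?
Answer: 700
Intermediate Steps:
V(b, h) = -5 + b/2 (V(b, h) = -2 + (b - 6)/2 = -2 + (-6 + b)/2 = -2 + (-3 + b/2) = -5 + b/2)
t = -7 (t = -4 + (-5 - 1*(-2)) = -4 + (-5 + 2) = -4 - 3 = -7)
(25*t)*V(2, U) = (25*(-7))*(-5 + (½)*2) = -175*(-5 + 1) = -175*(-4) = 700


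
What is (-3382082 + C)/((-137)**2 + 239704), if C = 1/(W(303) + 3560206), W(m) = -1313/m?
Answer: -36122681919607/2760648016165 ≈ -13.085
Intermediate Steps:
C = 3/10680605 (C = 1/(-1313/303 + 3560206) = 1/(-1313*1/303 + 3560206) = 1/(-13/3 + 3560206) = 1/(10680605/3) = 3/10680605 ≈ 2.8088e-7)
(-3382082 + C)/((-137)**2 + 239704) = (-3382082 + 3/10680605)/((-137)**2 + 239704) = -36122681919607/(10680605*(18769 + 239704)) = -36122681919607/10680605/258473 = -36122681919607/10680605*1/258473 = -36122681919607/2760648016165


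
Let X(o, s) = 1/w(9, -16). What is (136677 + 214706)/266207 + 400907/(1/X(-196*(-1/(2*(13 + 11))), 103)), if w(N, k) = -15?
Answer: -106718979004/3993105 ≈ -26726.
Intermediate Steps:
X(o, s) = -1/15 (X(o, s) = 1/(-15) = -1/15)
(136677 + 214706)/266207 + 400907/(1/X(-196*(-1/(2*(13 + 11))), 103)) = (136677 + 214706)/266207 + 400907/(1/(-1/15)) = 351383*(1/266207) + 400907/(-15) = 351383/266207 + 400907*(-1/15) = 351383/266207 - 400907/15 = -106718979004/3993105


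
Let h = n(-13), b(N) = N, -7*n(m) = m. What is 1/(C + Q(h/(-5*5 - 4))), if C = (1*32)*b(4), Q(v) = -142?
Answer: -1/14 ≈ -0.071429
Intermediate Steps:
n(m) = -m/7
h = 13/7 (h = -⅐*(-13) = 13/7 ≈ 1.8571)
C = 128 (C = (1*32)*4 = 32*4 = 128)
1/(C + Q(h/(-5*5 - 4))) = 1/(128 - 142) = 1/(-14) = -1/14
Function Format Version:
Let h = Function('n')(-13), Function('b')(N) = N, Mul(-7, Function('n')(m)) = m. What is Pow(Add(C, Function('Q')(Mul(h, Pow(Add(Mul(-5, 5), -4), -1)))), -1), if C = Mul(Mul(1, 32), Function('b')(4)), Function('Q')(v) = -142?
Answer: Rational(-1, 14) ≈ -0.071429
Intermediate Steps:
Function('n')(m) = Mul(Rational(-1, 7), m)
h = Rational(13, 7) (h = Mul(Rational(-1, 7), -13) = Rational(13, 7) ≈ 1.8571)
C = 128 (C = Mul(Mul(1, 32), 4) = Mul(32, 4) = 128)
Pow(Add(C, Function('Q')(Mul(h, Pow(Add(Mul(-5, 5), -4), -1)))), -1) = Pow(Add(128, -142), -1) = Pow(-14, -1) = Rational(-1, 14)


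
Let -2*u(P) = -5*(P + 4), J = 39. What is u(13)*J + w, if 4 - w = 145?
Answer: 3033/2 ≈ 1516.5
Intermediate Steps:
w = -141 (w = 4 - 1*145 = 4 - 145 = -141)
u(P) = 10 + 5*P/2 (u(P) = -(-5)*(P + 4)/2 = -(-5)*(4 + P)/2 = -(-20 - 5*P)/2 = 10 + 5*P/2)
u(13)*J + w = (10 + (5/2)*13)*39 - 141 = (10 + 65/2)*39 - 141 = (85/2)*39 - 141 = 3315/2 - 141 = 3033/2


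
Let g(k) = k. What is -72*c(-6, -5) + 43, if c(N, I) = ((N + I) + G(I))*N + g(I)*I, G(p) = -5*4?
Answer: -15149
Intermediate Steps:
G(p) = -20
c(N, I) = I**2 + N*(-20 + I + N) (c(N, I) = ((N + I) - 20)*N + I*I = ((I + N) - 20)*N + I**2 = (-20 + I + N)*N + I**2 = N*(-20 + I + N) + I**2 = I**2 + N*(-20 + I + N))
-72*c(-6, -5) + 43 = -72*((-5)**2 + (-6)**2 - 20*(-6) - 5*(-6)) + 43 = -72*(25 + 36 + 120 + 30) + 43 = -72*211 + 43 = -15192 + 43 = -15149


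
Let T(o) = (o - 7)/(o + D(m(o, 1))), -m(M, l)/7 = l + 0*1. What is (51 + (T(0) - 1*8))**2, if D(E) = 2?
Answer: 6241/4 ≈ 1560.3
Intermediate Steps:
m(M, l) = -7*l (m(M, l) = -7*(l + 0*1) = -7*(l + 0) = -7*l)
T(o) = (-7 + o)/(2 + o) (T(o) = (o - 7)/(o + 2) = (-7 + o)/(2 + o))
(51 + (T(0) - 1*8))**2 = (51 + ((-7 + 0)/(2 + 0) - 1*8))**2 = (51 + (-7/2 - 8))**2 = (51 - 23/2)**2 = (79/2)**2 = 6241/4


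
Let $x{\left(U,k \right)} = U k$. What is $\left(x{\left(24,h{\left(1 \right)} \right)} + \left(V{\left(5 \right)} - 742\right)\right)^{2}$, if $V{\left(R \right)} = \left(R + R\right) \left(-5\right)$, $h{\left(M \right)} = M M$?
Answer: $589824$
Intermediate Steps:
$h{\left(M \right)} = M^{2}$
$V{\left(R \right)} = - 10 R$ ($V{\left(R \right)} = 2 R \left(-5\right) = - 10 R$)
$\left(x{\left(24,h{\left(1 \right)} \right)} + \left(V{\left(5 \right)} - 742\right)\right)^{2} = \left(24 \cdot 1^{2} - 792\right)^{2} = \left(24 \cdot 1 - 792\right)^{2} = \left(24 - 792\right)^{2} = \left(-768\right)^{2} = 589824$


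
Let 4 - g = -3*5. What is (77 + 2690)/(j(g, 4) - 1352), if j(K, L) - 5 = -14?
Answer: -2767/1361 ≈ -2.0331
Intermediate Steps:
g = 19 (g = 4 - (-3)*5 = 4 - 1*(-15) = 4 + 15 = 19)
j(K, L) = -9 (j(K, L) = 5 - 14 = -9)
(77 + 2690)/(j(g, 4) - 1352) = (77 + 2690)/(-9 - 1352) = 2767/(-1361) = 2767*(-1/1361) = -2767/1361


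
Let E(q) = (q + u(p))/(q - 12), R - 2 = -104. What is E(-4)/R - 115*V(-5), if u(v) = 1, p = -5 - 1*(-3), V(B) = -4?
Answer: 250239/544 ≈ 460.00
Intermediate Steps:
p = -2 (p = -5 + 3 = -2)
R = -102 (R = 2 - 104 = -102)
E(q) = (1 + q)/(-12 + q) (E(q) = (q + 1)/(q - 12) = (1 + q)/(-12 + q))
E(-4)/R - 115*V(-5) = ((1 - 4)/(-12 - 4))/(-102) - 115*(-4) = (-3/(-16))*(-1/102) + 460 = -1/16*(-3)*(-1/102) + 460 = (3/16)*(-1/102) + 460 = -1/544 + 460 = 250239/544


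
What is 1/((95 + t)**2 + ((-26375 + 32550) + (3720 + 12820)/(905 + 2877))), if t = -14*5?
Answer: 1891/12867070 ≈ 0.00014696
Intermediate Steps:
t = -70
1/((95 + t)**2 + ((-26375 + 32550) + (3720 + 12820)/(905 + 2877))) = 1/((95 - 70)**2 + ((-26375 + 32550) + (3720 + 12820)/(905 + 2877))) = 1/(25**2 + (6175 + 16540/3782)) = 1/(625 + (6175 + 16540*(1/3782))) = 1/(625 + (6175 + 8270/1891)) = 1/(625 + 11685195/1891) = 1/(12867070/1891) = 1891/12867070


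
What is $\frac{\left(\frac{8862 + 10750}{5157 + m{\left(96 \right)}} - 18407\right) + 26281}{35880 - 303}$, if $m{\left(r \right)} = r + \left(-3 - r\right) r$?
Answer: $\frac{33452762}{151237827} \approx 0.22119$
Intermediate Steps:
$m{\left(r \right)} = r + r \left(-3 - r\right)$
$\frac{\left(\frac{8862 + 10750}{5157 + m{\left(96 \right)}} - 18407\right) + 26281}{35880 - 303} = \frac{\left(\frac{8862 + 10750}{5157 - 96 \left(2 + 96\right)} - 18407\right) + 26281}{35880 - 303} = \frac{\left(\frac{19612}{5157 - 96 \cdot 98} - 18407\right) + 26281}{35577} = \left(\left(\frac{19612}{5157 - 9408} - 18407\right) + 26281\right) \frac{1}{35577} = \left(\left(\frac{19612}{-4251} - 18407\right) + 26281\right) \frac{1}{35577} = \left(\left(19612 \left(- \frac{1}{4251}\right) - 18407\right) + 26281\right) \frac{1}{35577} = \left(\left(- \frac{19612}{4251} - 18407\right) + 26281\right) \frac{1}{35577} = \left(- \frac{78267769}{4251} + 26281\right) \frac{1}{35577} = \frac{33452762}{4251} \cdot \frac{1}{35577} = \frac{33452762}{151237827}$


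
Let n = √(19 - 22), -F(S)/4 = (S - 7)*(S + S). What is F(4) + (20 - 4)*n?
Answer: 96 + 16*I*√3 ≈ 96.0 + 27.713*I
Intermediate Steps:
F(S) = -8*S*(-7 + S) (F(S) = -4*(S - 7)*(S + S) = -4*(-7 + S)*2*S = -8*S*(-7 + S))
n = I*√3 (n = √(-3) = I*√3 ≈ 1.732*I)
F(4) + (20 - 4)*n = 8*4*(7 - 1*4) + (20 - 4)*(I*√3) = 8*4*(7 - 4) + 16*(I*√3) = 8*4*3 + 16*I*√3 = 96 + 16*I*√3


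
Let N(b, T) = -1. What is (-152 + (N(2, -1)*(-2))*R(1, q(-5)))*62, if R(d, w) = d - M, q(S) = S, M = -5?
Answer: -8680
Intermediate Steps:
R(d, w) = 5 + d (R(d, w) = d - 1*(-5) = d + 5 = 5 + d)
(-152 + (N(2, -1)*(-2))*R(1, q(-5)))*62 = (-152 + (-1*(-2))*(5 + 1))*62 = (-152 + 2*6)*62 = (-152 + 12)*62 = -140*62 = -8680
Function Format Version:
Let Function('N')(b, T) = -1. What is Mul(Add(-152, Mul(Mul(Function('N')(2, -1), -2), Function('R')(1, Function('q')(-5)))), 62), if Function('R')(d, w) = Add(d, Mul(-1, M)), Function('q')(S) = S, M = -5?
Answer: -8680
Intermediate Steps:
Function('R')(d, w) = Add(5, d) (Function('R')(d, w) = Add(d, Mul(-1, -5)) = Add(d, 5) = Add(5, d))
Mul(Add(-152, Mul(Mul(Function('N')(2, -1), -2), Function('R')(1, Function('q')(-5)))), 62) = Mul(Add(-152, Mul(Mul(-1, -2), Add(5, 1))), 62) = Mul(Add(-152, Mul(2, 6)), 62) = Mul(Add(-152, 12), 62) = Mul(-140, 62) = -8680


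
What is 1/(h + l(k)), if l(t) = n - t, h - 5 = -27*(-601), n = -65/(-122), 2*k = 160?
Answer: 122/1970609 ≈ 6.1910e-5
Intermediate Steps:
k = 80 (k = (½)*160 = 80)
n = 65/122 (n = -65*(-1/122) = 65/122 ≈ 0.53279)
h = 16232 (h = 5 - 27*(-601) = 5 + 16227 = 16232)
l(t) = 65/122 - t
1/(h + l(k)) = 1/(16232 + (65/122 - 1*80)) = 1/(16232 + (65/122 - 80)) = 1/(16232 - 9695/122) = 1/(1970609/122) = 122/1970609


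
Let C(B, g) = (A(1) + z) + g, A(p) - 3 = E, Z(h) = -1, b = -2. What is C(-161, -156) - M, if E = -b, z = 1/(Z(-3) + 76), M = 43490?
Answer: -3273074/75 ≈ -43641.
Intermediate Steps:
z = 1/75 (z = 1/(-1 + 76) = 1/75 ≈ 0.013333)
E = 2 (E = -1*(-2) = 2)
A(p) = 5 (A(p) = 3 + 2 = 5)
C(B, g) = 376/75 + g (C(B, g) = (5 + 1/75) + g = 376/75 + g)
C(-161, -156) - M = (376/75 - 156) - 1*43490 = -11324/75 - 43490 = -3273074/75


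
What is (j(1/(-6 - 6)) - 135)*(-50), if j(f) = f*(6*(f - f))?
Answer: 6750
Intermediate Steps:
j(f) = 0 (j(f) = f*(6*0) = f*0 = 0)
(j(1/(-6 - 6)) - 135)*(-50) = (0 - 135)*(-50) = -135*(-50) = 6750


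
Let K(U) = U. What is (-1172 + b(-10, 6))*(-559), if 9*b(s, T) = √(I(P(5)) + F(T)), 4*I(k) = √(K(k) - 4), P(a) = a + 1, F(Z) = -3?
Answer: 655148 - 559*√(-12 + √2)/18 ≈ 6.5515e+5 - 101.04*I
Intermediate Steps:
P(a) = 1 + a
I(k) = √(-4 + k)/4 (I(k) = √(k - 4)/4 = √(-4 + k)/4)
b(s, T) = √(-3 + √2/4)/9 (b(s, T) = √(√(-4 + (1 + 5))/4 - 3)/9 = √(√(-4 + 6)/4 - 3)/9 = √(√2/4 - 3)/9 = √(-3 + √2/4)/9)
(-1172 + b(-10, 6))*(-559) = (-1172 + √(-12 + √2)/18)*(-559) = 655148 - 559*√(-12 + √2)/18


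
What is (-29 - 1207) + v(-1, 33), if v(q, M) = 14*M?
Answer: -774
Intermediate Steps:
(-29 - 1207) + v(-1, 33) = (-29 - 1207) + 14*33 = -1236 + 462 = -774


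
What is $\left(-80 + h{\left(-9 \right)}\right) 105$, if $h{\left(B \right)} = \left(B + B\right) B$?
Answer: $8610$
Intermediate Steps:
$h{\left(B \right)} = 2 B^{2}$ ($h{\left(B \right)} = 2 B B = 2 B^{2}$)
$\left(-80 + h{\left(-9 \right)}\right) 105 = \left(-80 + 2 \left(-9\right)^{2}\right) 105 = \left(-80 + 2 \cdot 81\right) 105 = \left(-80 + 162\right) 105 = 82 \cdot 105 = 8610$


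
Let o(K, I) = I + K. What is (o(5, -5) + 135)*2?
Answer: 270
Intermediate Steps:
(o(5, -5) + 135)*2 = ((-5 + 5) + 135)*2 = (0 + 135)*2 = 135*2 = 270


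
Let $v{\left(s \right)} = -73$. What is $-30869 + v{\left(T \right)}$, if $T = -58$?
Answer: $-30942$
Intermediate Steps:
$-30869 + v{\left(T \right)} = -30869 - 73 = -30942$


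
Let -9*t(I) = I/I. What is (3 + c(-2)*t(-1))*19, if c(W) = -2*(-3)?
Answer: 133/3 ≈ 44.333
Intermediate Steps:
c(W) = 6
t(I) = -1/9 (t(I) = -I/(9*I) = -1/9*1 = -1/9)
(3 + c(-2)*t(-1))*19 = (3 + 6*(-1/9))*19 = (3 - 2/3)*19 = (7/3)*19 = 133/3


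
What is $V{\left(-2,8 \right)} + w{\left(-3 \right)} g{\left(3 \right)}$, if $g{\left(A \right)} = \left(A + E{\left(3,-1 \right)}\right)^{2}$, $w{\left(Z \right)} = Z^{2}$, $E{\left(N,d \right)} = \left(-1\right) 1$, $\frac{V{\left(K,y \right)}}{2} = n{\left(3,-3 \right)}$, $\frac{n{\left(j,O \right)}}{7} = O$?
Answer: $-6$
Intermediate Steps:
$n{\left(j,O \right)} = 7 O$
$V{\left(K,y \right)} = -42$ ($V{\left(K,y \right)} = 2 \cdot 7 \left(-3\right) = 2 \left(-21\right) = -42$)
$E{\left(N,d \right)} = -1$
$g{\left(A \right)} = \left(-1 + A\right)^{2}$ ($g{\left(A \right)} = \left(A - 1\right)^{2} = \left(-1 + A\right)^{2}$)
$V{\left(-2,8 \right)} + w{\left(-3 \right)} g{\left(3 \right)} = -42 + \left(-3\right)^{2} \left(-1 + 3\right)^{2} = -42 + 9 \cdot 2^{2} = -42 + 9 \cdot 4 = -42 + 36 = -6$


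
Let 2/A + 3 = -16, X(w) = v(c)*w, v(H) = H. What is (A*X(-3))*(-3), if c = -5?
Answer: 90/19 ≈ 4.7368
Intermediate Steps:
X(w) = -5*w
A = -2/19 (A = 2/(-3 - 16) = 2/(-19) = 2*(-1/19) = -2/19 ≈ -0.10526)
(A*X(-3))*(-3) = -(-10)*(-3)/19*(-3) = -2/19*15*(-3) = -30/19*(-3) = 90/19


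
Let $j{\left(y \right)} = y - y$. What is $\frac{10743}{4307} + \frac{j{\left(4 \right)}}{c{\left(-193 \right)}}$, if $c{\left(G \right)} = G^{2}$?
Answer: $\frac{10743}{4307} \approx 2.4943$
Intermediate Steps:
$j{\left(y \right)} = 0$
$\frac{10743}{4307} + \frac{j{\left(4 \right)}}{c{\left(-193 \right)}} = \frac{10743}{4307} + \frac{0}{\left(-193\right)^{2}} = 10743 \cdot \frac{1}{4307} + \frac{0}{37249} = \frac{10743}{4307} + 0 \cdot \frac{1}{37249} = \frac{10743}{4307} + 0 = \frac{10743}{4307}$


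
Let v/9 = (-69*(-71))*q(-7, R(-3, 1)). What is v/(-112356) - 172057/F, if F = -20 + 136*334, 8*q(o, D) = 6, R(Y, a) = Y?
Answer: -2314785235/566823536 ≈ -4.0838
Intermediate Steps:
q(o, D) = ¾ (q(o, D) = (⅛)*6 = ¾)
F = 45404 (F = -20 + 45424 = 45404)
v = 132273/4 (v = 9*(-69*(-71)*(¾)) = 9*(4899*(¾)) = 9*(14697/4) = 132273/4 ≈ 33068.)
v/(-112356) - 172057/F = (132273/4)/(-112356) - 172057/45404 = (132273/4)*(-1/112356) - 172057*1/45404 = -14697/49936 - 172057/45404 = -2314785235/566823536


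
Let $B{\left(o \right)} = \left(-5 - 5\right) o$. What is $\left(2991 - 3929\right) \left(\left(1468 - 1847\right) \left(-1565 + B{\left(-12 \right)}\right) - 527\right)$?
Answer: $-513206064$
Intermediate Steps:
$B{\left(o \right)} = - 10 o$
$\left(2991 - 3929\right) \left(\left(1468 - 1847\right) \left(-1565 + B{\left(-12 \right)}\right) - 527\right) = \left(2991 - 3929\right) \left(\left(1468 - 1847\right) \left(-1565 - -120\right) - 527\right) = - 938 \left(- 379 \left(-1565 + 120\right) - 527\right) = - 938 \left(\left(-379\right) \left(-1445\right) - 527\right) = - 938 \left(547655 - 527\right) = \left(-938\right) 547128 = -513206064$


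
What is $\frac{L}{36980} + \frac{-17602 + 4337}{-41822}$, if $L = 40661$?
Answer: $\frac{1095532021}{773288780} \approx 1.4167$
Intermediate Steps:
$\frac{L}{36980} + \frac{-17602 + 4337}{-41822} = \frac{40661}{36980} + \frac{-17602 + 4337}{-41822} = 40661 \cdot \frac{1}{36980} - - \frac{13265}{41822} = \frac{40661}{36980} + \frac{13265}{41822} = \frac{1095532021}{773288780}$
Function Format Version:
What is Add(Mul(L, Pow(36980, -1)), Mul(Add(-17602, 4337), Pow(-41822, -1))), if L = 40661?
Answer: Rational(1095532021, 773288780) ≈ 1.4167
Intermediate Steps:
Add(Mul(L, Pow(36980, -1)), Mul(Add(-17602, 4337), Pow(-41822, -1))) = Add(Mul(40661, Pow(36980, -1)), Mul(Add(-17602, 4337), Pow(-41822, -1))) = Add(Mul(40661, Rational(1, 36980)), Mul(-13265, Rational(-1, 41822))) = Add(Rational(40661, 36980), Rational(13265, 41822)) = Rational(1095532021, 773288780)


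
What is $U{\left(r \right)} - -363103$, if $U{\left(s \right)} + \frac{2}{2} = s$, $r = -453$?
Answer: $362649$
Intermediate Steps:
$U{\left(s \right)} = -1 + s$
$U{\left(r \right)} - -363103 = \left(-1 - 453\right) - -363103 = -454 + 363103 = 362649$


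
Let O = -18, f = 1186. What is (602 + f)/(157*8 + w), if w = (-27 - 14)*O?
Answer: 894/997 ≈ 0.89669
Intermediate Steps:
w = 738 (w = (-27 - 14)*(-18) = -41*(-18) = 738)
(602 + f)/(157*8 + w) = (602 + 1186)/(157*8 + 738) = 1788/(1256 + 738) = 1788/1994 = 1788*(1/1994) = 894/997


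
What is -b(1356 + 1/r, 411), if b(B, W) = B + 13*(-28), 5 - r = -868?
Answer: -866017/873 ≈ -992.00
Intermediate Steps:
r = 873 (r = 5 - 1*(-868) = 5 + 868 = 873)
b(B, W) = -364 + B (b(B, W) = B - 364 = -364 + B)
-b(1356 + 1/r, 411) = -(-364 + (1356 + 1/873)) = -(-364 + 1183789/873) = -1*866017/873 = -866017/873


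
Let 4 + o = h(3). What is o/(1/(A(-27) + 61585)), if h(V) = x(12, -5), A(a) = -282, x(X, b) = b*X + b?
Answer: -4229907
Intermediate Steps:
x(X, b) = b + X*b (x(X, b) = X*b + b = b + X*b)
h(V) = -65 (h(V) = -5*(1 + 12) = -5*13 = -65)
o = -69 (o = -4 - 65 = -69)
o/(1/(A(-27) + 61585)) = -69/(1/(-282 + 61585)) = -69/(1/61303) = -69/1/61303 = -69*61303 = -4229907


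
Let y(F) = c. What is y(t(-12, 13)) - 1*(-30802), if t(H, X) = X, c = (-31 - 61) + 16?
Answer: 30726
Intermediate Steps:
c = -76 (c = -92 + 16 = -76)
y(F) = -76
y(t(-12, 13)) - 1*(-30802) = -76 - 1*(-30802) = -76 + 30802 = 30726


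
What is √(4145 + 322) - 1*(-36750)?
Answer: 36750 + √4467 ≈ 36817.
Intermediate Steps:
√(4145 + 322) - 1*(-36750) = √4467 + 36750 = 36750 + √4467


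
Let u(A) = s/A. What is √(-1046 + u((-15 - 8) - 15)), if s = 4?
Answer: 2*I*√94411/19 ≈ 32.344*I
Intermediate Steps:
u(A) = 4/A
√(-1046 + u((-15 - 8) - 15)) = √(-1046 + 4/((-15 - 8) - 15)) = √(-1046 + 4/(-23 - 15)) = √(-1046 + 4/(-38)) = √(-1046 + 4*(-1/38)) = √(-1046 - 2/19) = √(-19876/19) = 2*I*√94411/19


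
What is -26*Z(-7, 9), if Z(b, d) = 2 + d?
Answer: -286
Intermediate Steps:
-26*Z(-7, 9) = -26*(2 + 9) = -26*11 = -286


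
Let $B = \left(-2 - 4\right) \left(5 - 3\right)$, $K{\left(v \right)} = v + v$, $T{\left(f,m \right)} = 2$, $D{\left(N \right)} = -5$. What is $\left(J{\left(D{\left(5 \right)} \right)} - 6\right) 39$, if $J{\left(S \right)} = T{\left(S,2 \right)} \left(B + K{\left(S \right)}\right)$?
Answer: $-1950$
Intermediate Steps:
$K{\left(v \right)} = 2 v$
$B = -12$ ($B = \left(-6\right) 2 = -12$)
$J{\left(S \right)} = -24 + 4 S$ ($J{\left(S \right)} = 2 \left(-12 + 2 S\right) = -24 + 4 S$)
$\left(J{\left(D{\left(5 \right)} \right)} - 6\right) 39 = \left(\left(-24 + 4 \left(-5\right)\right) - 6\right) 39 = \left(\left(-24 - 20\right) - 6\right) 39 = \left(-44 - 6\right) 39 = \left(-50\right) 39 = -1950$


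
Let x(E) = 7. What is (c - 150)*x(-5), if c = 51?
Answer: -693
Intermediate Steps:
(c - 150)*x(-5) = (51 - 150)*7 = -99*7 = -693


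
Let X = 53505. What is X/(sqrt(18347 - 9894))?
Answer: 53505*sqrt(8453)/8453 ≈ 581.95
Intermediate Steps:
X/(sqrt(18347 - 9894)) = 53505/(sqrt(18347 - 9894)) = 53505/(sqrt(8453)) = 53505*(sqrt(8453)/8453) = 53505*sqrt(8453)/8453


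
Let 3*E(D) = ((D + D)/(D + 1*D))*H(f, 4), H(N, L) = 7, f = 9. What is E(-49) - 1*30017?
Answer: -90044/3 ≈ -30015.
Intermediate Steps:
E(D) = 7/3 (E(D) = (((D + D)/(D + 1*D))*7)/3 = (((2*D)/(D + D))*7)/3 = (((2*D)/((2*D)))*7)/3 = (((2*D)*(1/(2*D)))*7)/3 = (1*7)/3 = (⅓)*7 = 7/3)
E(-49) - 1*30017 = 7/3 - 1*30017 = 7/3 - 30017 = -90044/3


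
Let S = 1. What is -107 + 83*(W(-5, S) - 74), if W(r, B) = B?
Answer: -6166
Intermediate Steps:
-107 + 83*(W(-5, S) - 74) = -107 + 83*(1 - 74) = -107 + 83*(-73) = -107 - 6059 = -6166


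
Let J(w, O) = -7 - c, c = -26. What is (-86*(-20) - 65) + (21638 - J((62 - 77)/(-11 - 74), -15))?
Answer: 23274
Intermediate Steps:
J(w, O) = 19 (J(w, O) = -7 - 1*(-26) = -7 + 26 = 19)
(-86*(-20) - 65) + (21638 - J((62 - 77)/(-11 - 74), -15)) = (-86*(-20) - 65) + (21638 - 1*19) = (1720 - 65) + (21638 - 19) = 1655 + 21619 = 23274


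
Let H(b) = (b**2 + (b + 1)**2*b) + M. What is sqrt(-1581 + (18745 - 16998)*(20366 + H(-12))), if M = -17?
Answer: 3*sqrt(3695894) ≈ 5767.4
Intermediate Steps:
H(b) = -17 + b**2 + b*(1 + b)**2 (H(b) = (b**2 + (b + 1)**2*b) - 17 = (b**2 + (1 + b)**2*b) - 17 = (b**2 + b*(1 + b)**2) - 17 = -17 + b**2 + b*(1 + b)**2)
sqrt(-1581 + (18745 - 16998)*(20366 + H(-12))) = sqrt(-1581 + (18745 - 16998)*(20366 + (-17 + (-12)**2 - 12*(1 - 12)**2))) = sqrt(-1581 + 1747*(20366 + (-17 + 144 - 12*(-11)**2))) = sqrt(-1581 + 1747*(20366 + (-17 + 144 - 12*121))) = sqrt(-1581 + 1747*(20366 + (-17 + 144 - 1452))) = sqrt(-1581 + 1747*(20366 - 1325)) = sqrt(-1581 + 1747*19041) = sqrt(-1581 + 33264627) = sqrt(33263046) = 3*sqrt(3695894)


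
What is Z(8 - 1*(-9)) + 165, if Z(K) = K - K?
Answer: 165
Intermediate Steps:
Z(K) = 0
Z(8 - 1*(-9)) + 165 = 0 + 165 = 165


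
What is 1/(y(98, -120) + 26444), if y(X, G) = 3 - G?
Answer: 1/26567 ≈ 3.7641e-5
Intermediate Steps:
1/(y(98, -120) + 26444) = 1/((3 - 1*(-120)) + 26444) = 1/((3 + 120) + 26444) = 1/(123 + 26444) = 1/26567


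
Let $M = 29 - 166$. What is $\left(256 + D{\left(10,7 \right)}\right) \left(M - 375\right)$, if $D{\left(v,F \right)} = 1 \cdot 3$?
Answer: $-132608$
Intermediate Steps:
$D{\left(v,F \right)} = 3$
$M = -137$
$\left(256 + D{\left(10,7 \right)}\right) \left(M - 375\right) = \left(256 + 3\right) \left(-137 - 375\right) = 259 \left(-512\right) = -132608$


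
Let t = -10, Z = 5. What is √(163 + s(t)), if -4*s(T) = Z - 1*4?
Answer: √651/2 ≈ 12.757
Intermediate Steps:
s(T) = -¼ (s(T) = -(5 - 1*4)/4 = -(5 - 4)/4 = -¼*1 = -¼)
√(163 + s(t)) = √(163 - ¼) = √(651/4) = √651/2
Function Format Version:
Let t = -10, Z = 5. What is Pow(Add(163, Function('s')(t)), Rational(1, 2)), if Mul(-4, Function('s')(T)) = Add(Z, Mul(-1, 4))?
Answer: Mul(Rational(1, 2), Pow(651, Rational(1, 2))) ≈ 12.757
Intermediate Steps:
Function('s')(T) = Rational(-1, 4) (Function('s')(T) = Mul(Rational(-1, 4), Add(5, Mul(-1, 4))) = Mul(Rational(-1, 4), Add(5, -4)) = Mul(Rational(-1, 4), 1) = Rational(-1, 4))
Pow(Add(163, Function('s')(t)), Rational(1, 2)) = Pow(Add(163, Rational(-1, 4)), Rational(1, 2)) = Pow(Rational(651, 4), Rational(1, 2)) = Mul(Rational(1, 2), Pow(651, Rational(1, 2)))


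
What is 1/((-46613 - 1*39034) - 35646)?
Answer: -1/121293 ≈ -8.2445e-6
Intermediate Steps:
1/((-46613 - 1*39034) - 35646) = 1/((-46613 - 39034) - 35646) = 1/(-85647 - 35646) = 1/(-121293) = -1/121293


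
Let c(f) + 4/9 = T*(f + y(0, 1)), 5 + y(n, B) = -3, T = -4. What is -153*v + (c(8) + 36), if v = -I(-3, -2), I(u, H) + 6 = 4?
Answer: -2434/9 ≈ -270.44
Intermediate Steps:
y(n, B) = -8 (y(n, B) = -5 - 3 = -8)
I(u, H) = -2 (I(u, H) = -6 + 4 = -2)
c(f) = 284/9 - 4*f (c(f) = -4/9 - 4*(f - 8) = -4/9 - 4*(-8 + f) = -4/9 + (32 - 4*f) = 284/9 - 4*f)
v = 2 (v = -1*(-2) = 2)
-153*v + (c(8) + 36) = -153*2 + ((284/9 - 4*8) + 36) = -306 + ((284/9 - 32) + 36) = -306 + (-4/9 + 36) = -306 + 320/9 = -2434/9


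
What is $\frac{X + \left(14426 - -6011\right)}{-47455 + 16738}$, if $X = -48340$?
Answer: $\frac{9301}{10239} \approx 0.90839$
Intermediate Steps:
$\frac{X + \left(14426 - -6011\right)}{-47455 + 16738} = \frac{-48340 + \left(14426 - -6011\right)}{-47455 + 16738} = \frac{-48340 + \left(14426 + 6011\right)}{-30717} = \left(-48340 + 20437\right) \left(- \frac{1}{30717}\right) = \left(-27903\right) \left(- \frac{1}{30717}\right) = \frac{9301}{10239}$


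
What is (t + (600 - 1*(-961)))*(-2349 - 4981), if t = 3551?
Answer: -37470960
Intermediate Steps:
(t + (600 - 1*(-961)))*(-2349 - 4981) = (3551 + (600 - 1*(-961)))*(-2349 - 4981) = (3551 + (600 + 961))*(-7330) = (3551 + 1561)*(-7330) = 5112*(-7330) = -37470960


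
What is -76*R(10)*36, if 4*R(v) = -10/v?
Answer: 684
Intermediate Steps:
R(v) = -5/(2*v) (R(v) = (-10/v)/4 = -5/(2*v))
-76*R(10)*36 = -(-190)/10*36 = -76*(-¼)*36 = 19*36 = 684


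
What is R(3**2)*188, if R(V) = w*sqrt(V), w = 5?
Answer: 2820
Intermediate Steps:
R(V) = 5*sqrt(V)
R(3**2)*188 = (5*sqrt(3**2))*188 = (5*sqrt(9))*188 = (5*3)*188 = 15*188 = 2820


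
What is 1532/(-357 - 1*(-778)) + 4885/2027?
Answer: 5161949/853367 ≈ 6.0489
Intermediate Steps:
1532/(-357 - 1*(-778)) + 4885/2027 = 1532/(-357 + 778) + 4885*(1/2027) = 1532/421 + 4885/2027 = 5161949/853367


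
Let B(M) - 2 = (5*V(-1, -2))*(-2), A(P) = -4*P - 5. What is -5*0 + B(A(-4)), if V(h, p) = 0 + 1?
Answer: -8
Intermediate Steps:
V(h, p) = 1
A(P) = -5 - 4*P
B(M) = -8 (B(M) = 2 + (5*1)*(-2) = 2 + 5*(-2) = 2 - 10 = -8)
-5*0 + B(A(-4)) = -5*0 - 8 = 0 - 8 = -8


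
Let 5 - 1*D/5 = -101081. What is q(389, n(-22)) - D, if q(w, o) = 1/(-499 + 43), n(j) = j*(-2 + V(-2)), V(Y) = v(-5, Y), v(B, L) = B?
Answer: -230476081/456 ≈ -5.0543e+5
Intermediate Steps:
D = 505430 (D = 25 - 5*(-101081) = 25 + 505405 = 505430)
V(Y) = -5
n(j) = -7*j (n(j) = j*(-2 - 5) = j*(-7) = -7*j)
q(w, o) = -1/456 (q(w, o) = 1/(-456) = -1/456)
q(389, n(-22)) - D = -1/456 - 1*505430 = -1/456 - 505430 = -230476081/456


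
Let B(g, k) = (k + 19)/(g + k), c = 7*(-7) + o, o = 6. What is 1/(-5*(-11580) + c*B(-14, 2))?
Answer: 4/231901 ≈ 1.7249e-5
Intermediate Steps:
c = -43 (c = 7*(-7) + 6 = -49 + 6 = -43)
B(g, k) = (19 + k)/(g + k)
1/(-5*(-11580) + c*B(-14, 2)) = 1/(-5*(-11580) - 43*(19 + 2)/(-14 + 2)) = 1/(57900 - 43*21/(-12)) = 1/(57900 - (-43)*21/12) = 1/(57900 - 43*(-7/4)) = 1/(57900 + 301/4) = 1/(231901/4) = 4/231901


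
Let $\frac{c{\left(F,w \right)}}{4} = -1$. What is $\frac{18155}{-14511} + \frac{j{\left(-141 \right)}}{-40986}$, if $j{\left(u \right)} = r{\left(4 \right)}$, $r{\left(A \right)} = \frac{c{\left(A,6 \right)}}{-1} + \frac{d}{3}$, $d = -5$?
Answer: $- \frac{744134689}{594747846} \approx -1.2512$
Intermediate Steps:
$c{\left(F,w \right)} = -4$ ($c{\left(F,w \right)} = 4 \left(-1\right) = -4$)
$r{\left(A \right)} = \frac{7}{3}$ ($r{\left(A \right)} = - \frac{4}{-1} - \frac{5}{3} = \left(-4\right) \left(-1\right) - \frac{5}{3} = 4 - \frac{5}{3} = \frac{7}{3}$)
$j{\left(u \right)} = \frac{7}{3}$
$\frac{18155}{-14511} + \frac{j{\left(-141 \right)}}{-40986} = \frac{18155}{-14511} + \frac{7}{3 \left(-40986\right)} = 18155 \left(- \frac{1}{14511}\right) + \frac{7}{3} \left(- \frac{1}{40986}\right) = - \frac{18155}{14511} - \frac{7}{122958} = - \frac{744134689}{594747846}$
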